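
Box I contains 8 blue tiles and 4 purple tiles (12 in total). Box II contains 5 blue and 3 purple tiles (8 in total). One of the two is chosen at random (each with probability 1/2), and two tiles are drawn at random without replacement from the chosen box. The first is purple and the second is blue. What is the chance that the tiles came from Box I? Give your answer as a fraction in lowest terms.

P(E | Box I) = 8/33; P(E | Box II) = 15/56.
P(E) = 1/2·8/33 + 1/2·15/56 = 943/3696.
By Bayes' rule, P(Box I | E) = 4/33 / 943/3696 = 448/943 ≈ 0.4751.

448/943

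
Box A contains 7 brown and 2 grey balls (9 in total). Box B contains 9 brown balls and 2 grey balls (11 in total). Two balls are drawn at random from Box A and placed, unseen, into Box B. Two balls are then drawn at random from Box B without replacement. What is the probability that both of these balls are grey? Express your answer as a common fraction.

23/936

Condition on how many of the transferred balls are grey (from Box A: 2 grey of 9; then Box B has 13 total).
  0 grey: C(2,0)C(7,2)/C(9,2) = 7/12; then P = C(2,2)/C(13,2) = 1/78
  1 grey: C(2,1)C(7,1)/C(9,2) = 7/18; then P = C(3,2)/C(13,2) = 1/26
  2 grey: C(2,2)C(7,0)/C(9,2) = 1/36; then P = C(4,2)/C(13,2) = 1/13
P(both grey) = 23/936 ≈ 0.0246.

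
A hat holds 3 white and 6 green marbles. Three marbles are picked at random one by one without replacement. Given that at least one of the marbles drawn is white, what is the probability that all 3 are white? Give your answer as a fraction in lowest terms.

1/64

P(all 3 white) = C(3,3)/C(9,3) = 1/84; P(at least one white) = 1 − C(6,3)/C(9,3) = 16/21.
Since 'all 3 white' ⊆ 'at least one white', P(all 3 | at least one) = 1/84 / 16/21 = 1/64 ≈ 0.0156.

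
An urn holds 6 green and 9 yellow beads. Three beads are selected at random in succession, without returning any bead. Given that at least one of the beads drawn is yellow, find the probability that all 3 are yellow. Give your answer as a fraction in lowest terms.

P(all 3 yellow) = C(9,3)/C(15,3) = 12/65; P(at least one yellow) = 1 − C(6,3)/C(15,3) = 87/91.
Since 'all 3 yellow' ⊆ 'at least one yellow', P(all 3 | at least one) = 12/65 / 87/91 = 28/145 ≈ 0.1931.

28/145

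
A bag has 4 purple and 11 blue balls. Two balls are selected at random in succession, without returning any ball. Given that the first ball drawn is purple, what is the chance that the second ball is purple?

After removing 1 purple, the bag has 3 purple out of 14 remaining.
P(second is purple | given) = 3/14 ≈ 0.2143.

3/14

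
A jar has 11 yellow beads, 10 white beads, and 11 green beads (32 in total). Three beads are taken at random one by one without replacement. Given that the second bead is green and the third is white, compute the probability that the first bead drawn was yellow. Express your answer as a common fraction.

P(first=yellow and the second bead is green and the third is white) = (11/32)·(11/31)·(10/30) = 121/2976.
P(E) = Σ over first color = 121/2976 + 33/992 + 55/1488 = 55/496.
By Bayes, P(first=yellow | E) = 121/2976 / 55/496 = 11/30 ≈ 0.3667.

11/30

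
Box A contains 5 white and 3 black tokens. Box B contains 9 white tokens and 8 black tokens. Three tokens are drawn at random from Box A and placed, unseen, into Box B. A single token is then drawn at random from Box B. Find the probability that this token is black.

73/160

Condition on how many of the transferred tokens are black (from Box A: 3 black of 8; then Box B has 20 total).
  0 black: C(3,0)C(5,3)/C(8,3) = 5/28; then P = 8/20
  1 black: C(3,1)C(5,2)/C(8,3) = 15/28; then P = 9/20
  2 black: C(3,2)C(5,1)/C(8,3) = 15/56; then P = 10/20
  3 black: C(3,3)C(5,0)/C(8,3) = 1/56; then P = 11/20
P(black from Box B) = 73/160 ≈ 0.4562.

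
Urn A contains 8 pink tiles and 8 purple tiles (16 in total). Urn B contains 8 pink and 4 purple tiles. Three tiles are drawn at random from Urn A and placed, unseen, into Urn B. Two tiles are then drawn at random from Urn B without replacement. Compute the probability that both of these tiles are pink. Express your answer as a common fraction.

407/1050

Condition on how many of the transferred tiles are pink (from Urn A: 8 pink of 16; then Urn B has 15 total).
  0 pink: C(8,0)C(8,3)/C(16,3) = 1/10; then P = C(8,2)/C(15,2) = 4/15
  1 pink: C(8,1)C(8,2)/C(16,3) = 2/5; then P = C(9,2)/C(15,2) = 12/35
  2 pink: C(8,2)C(8,1)/C(16,3) = 2/5; then P = C(10,2)/C(15,2) = 3/7
  3 pink: C(8,3)C(8,0)/C(16,3) = 1/10; then P = C(11,2)/C(15,2) = 11/21
P(both pink) = 407/1050 ≈ 0.3876.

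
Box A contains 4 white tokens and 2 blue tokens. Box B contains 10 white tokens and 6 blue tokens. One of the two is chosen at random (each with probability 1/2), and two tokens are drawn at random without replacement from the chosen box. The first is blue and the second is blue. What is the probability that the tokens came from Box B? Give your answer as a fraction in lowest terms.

15/23

P(E | Box A) = 1/15; P(E | Box B) = 1/8.
P(E) = 1/2·1/15 + 1/2·1/8 = 23/240.
By Bayes' rule, P(Box B | E) = 1/16 / 23/240 = 15/23 ≈ 0.6522.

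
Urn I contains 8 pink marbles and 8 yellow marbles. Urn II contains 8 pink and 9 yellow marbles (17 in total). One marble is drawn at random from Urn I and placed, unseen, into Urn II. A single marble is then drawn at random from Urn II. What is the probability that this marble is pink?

Condition on how many of the transferred marbles are pink (from Urn I: 8 pink of 16; then Urn II has 18 total).
  0 pink: C(8,0)C(8,1)/C(16,1) = 1/2; then P = 8/18
  1 pink: C(8,1)C(8,0)/C(16,1) = 1/2; then P = 9/18
P(pink from Urn II) = 17/36 ≈ 0.4722.

17/36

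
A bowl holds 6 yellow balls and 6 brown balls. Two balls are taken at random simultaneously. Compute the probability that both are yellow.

Unordered draws without replacement: count favorable combinations over C(12,2).
Favorable = C(6,2) · C(6,0) = 15; total = C(12,2) = 66.
P = 15/66 = 5/22 ≈ 0.2273.

5/22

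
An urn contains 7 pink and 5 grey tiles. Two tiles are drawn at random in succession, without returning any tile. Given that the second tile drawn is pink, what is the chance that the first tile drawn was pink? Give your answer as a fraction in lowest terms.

6/11

P(first=pink and the second tile drawn is pink) = (7/12)·(6/11) = 7/22.
P(the second tile drawn is pink) = Σ over first color = 7/22 + 35/132 = 7/12.
By Bayes, P(first=pink | the second tile drawn is pink) = 7/22 / 7/12 = 6/11 ≈ 0.5455.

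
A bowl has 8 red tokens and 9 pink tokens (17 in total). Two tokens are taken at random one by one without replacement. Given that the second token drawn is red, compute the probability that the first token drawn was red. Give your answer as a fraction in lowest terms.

P(first=red and the second token drawn is red) = (8/17)·(7/16) = 7/34.
P(the second token drawn is red) = Σ over first color = 7/34 + 9/34 = 8/17.
By Bayes, P(first=red | the second token drawn is red) = 7/34 / 8/17 = 7/16 ≈ 0.4375.

7/16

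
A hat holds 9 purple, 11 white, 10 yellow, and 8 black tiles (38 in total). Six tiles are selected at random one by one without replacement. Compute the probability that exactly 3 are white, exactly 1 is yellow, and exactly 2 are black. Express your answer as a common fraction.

Unordered draws without replacement: count favorable combinations over C(38,6).
Favorable = C(9,0) · C(11,3) · C(10,1) · C(8,2) = 46200; total = C(38,6) = 2760681.
P = 46200/2760681 = 200/11951 ≈ 0.0167.

200/11951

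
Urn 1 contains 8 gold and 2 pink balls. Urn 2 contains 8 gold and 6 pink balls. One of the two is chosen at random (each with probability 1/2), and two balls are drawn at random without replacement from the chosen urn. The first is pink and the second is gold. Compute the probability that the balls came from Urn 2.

P(E | Urn 1) = 8/45; P(E | Urn 2) = 24/91.
P(E) = 1/2·8/45 + 1/2·24/91 = 904/4095.
By Bayes' rule, P(Urn 2 | E) = 12/91 / 904/4095 = 135/226 ≈ 0.5973.

135/226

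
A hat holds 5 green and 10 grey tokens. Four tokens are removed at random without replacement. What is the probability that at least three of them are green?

1/13

Sum the hypergeometric tail for j = 3,…,4 green tokens.
Favorable = C(5,3)·C(10,1) + C(5,4)·C(10,0) = 105; total = C(15,4) = 1365.
P = 105/1365 = 1/13 ≈ 0.0769.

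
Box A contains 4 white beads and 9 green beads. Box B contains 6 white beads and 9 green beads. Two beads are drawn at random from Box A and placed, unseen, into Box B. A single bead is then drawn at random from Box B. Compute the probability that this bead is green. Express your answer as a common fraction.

135/221

Condition on how many of the transferred beads are green (from Box A: 9 green of 13; then Box B has 17 total).
  0 green: C(9,0)C(4,2)/C(13,2) = 1/13; then P = 9/17
  1 green: C(9,1)C(4,1)/C(13,2) = 6/13; then P = 10/17
  2 green: C(9,2)C(4,0)/C(13,2) = 6/13; then P = 11/17
P(green from Box B) = 135/221 ≈ 0.6109.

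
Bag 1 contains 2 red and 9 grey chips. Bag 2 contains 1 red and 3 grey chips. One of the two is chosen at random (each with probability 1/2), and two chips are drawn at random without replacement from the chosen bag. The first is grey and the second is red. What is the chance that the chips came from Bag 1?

P(E | Bag 1) = 9/55; P(E | Bag 2) = 1/4.
P(E) = 1/2·9/55 + 1/2·1/4 = 91/440.
By Bayes' rule, P(Bag 1 | E) = 9/110 / 91/440 = 36/91 ≈ 0.3956.

36/91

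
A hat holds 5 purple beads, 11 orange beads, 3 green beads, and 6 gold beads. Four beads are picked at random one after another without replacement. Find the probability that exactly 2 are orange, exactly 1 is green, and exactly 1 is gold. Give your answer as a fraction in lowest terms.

Unordered draws without replacement: count favorable combinations over C(25,4).
Favorable = C(5,0) · C(11,2) · C(3,1) · C(6,1) = 990; total = C(25,4) = 12650.
P = 990/12650 = 9/115 ≈ 0.0783.

9/115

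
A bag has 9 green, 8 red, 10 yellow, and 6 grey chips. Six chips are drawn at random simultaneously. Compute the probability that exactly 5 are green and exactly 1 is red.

9/9889

Unordered draws without replacement: count favorable combinations over C(33,6).
Favorable = C(9,5) · C(8,1) · C(10,0) · C(6,0) = 1008; total = C(33,6) = 1107568.
P = 1008/1107568 = 9/9889 ≈ 0.0009.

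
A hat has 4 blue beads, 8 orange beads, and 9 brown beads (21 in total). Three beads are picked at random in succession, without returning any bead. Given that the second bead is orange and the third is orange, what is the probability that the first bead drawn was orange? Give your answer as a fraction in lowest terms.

P(first=orange and the second bead is orange and the third is orange) = (8/21)·(7/20)·(6/19) = 4/95.
P(E) = Σ over first color = 8/285 + 4/95 + 6/95 = 2/15.
By Bayes, P(first=orange | E) = 4/95 / 2/15 = 6/19 ≈ 0.3158.

6/19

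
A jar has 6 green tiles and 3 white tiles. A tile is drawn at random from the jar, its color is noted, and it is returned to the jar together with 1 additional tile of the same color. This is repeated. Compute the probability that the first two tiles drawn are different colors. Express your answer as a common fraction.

Either white then green, or green then white; after the first draw the total is 10.
P = (3/9)·(6/10) + (6/9)·(3/10) = 2/5 ≈ 0.4000.

2/5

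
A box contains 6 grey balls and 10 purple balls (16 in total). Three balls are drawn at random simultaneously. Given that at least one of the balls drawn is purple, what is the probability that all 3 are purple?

P(all 3 purple) = C(10,3)/C(16,3) = 3/14; P(at least one purple) = 1 − C(6,3)/C(16,3) = 27/28.
Since 'all 3 purple' ⊆ 'at least one purple', P(all 3 | at least one) = 3/14 / 27/28 = 2/9 ≈ 0.2222.

2/9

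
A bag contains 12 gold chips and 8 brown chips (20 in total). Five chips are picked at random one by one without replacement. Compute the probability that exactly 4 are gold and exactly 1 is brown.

Unordered draws without replacement: count favorable combinations over C(20,5).
Favorable = C(12,4) · C(8,1) = 3960; total = C(20,5) = 15504.
P = 3960/15504 = 165/646 ≈ 0.2554.

165/646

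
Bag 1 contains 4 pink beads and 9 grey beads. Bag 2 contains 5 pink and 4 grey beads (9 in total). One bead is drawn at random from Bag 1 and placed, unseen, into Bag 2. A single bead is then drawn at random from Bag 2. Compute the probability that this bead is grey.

61/130

Condition on how many of the transferred beads are grey (from Bag 1: 9 grey of 13; then Bag 2 has 10 total).
  0 grey: C(9,0)C(4,1)/C(13,1) = 4/13; then P = 4/10
  1 grey: C(9,1)C(4,0)/C(13,1) = 9/13; then P = 5/10
P(grey from Bag 2) = 61/130 ≈ 0.4692.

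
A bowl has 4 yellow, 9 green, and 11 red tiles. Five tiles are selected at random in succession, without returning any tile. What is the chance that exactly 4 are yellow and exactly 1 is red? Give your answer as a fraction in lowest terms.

Unordered draws without replacement: count favorable combinations over C(24,5).
Favorable = C(4,4) · C(9,0) · C(11,1) = 11; total = C(24,5) = 42504.
P = 11/42504 = 1/3864 ≈ 0.0003.

1/3864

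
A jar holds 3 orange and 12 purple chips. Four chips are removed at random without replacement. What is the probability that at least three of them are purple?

11/13

Sum the hypergeometric tail for j = 3,…,4 purple chips.
Favorable = C(12,3)·C(3,1) + C(12,4)·C(3,0) = 1155; total = C(15,4) = 1365.
P = 1155/1365 = 11/13 ≈ 0.8462.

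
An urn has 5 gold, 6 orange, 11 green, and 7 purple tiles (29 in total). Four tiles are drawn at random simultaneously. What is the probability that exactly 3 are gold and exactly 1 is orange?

Unordered draws without replacement: count favorable combinations over C(29,4).
Favorable = C(5,3) · C(6,1) · C(11,0) · C(7,0) = 60; total = C(29,4) = 23751.
P = 60/23751 = 20/7917 ≈ 0.0025.

20/7917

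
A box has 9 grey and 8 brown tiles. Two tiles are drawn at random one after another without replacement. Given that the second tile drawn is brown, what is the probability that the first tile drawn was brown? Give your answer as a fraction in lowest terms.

7/16

P(first=brown and the second tile drawn is brown) = (8/17)·(7/16) = 7/34.
P(the second tile drawn is brown) = Σ over first color = 9/34 + 7/34 = 8/17.
By Bayes, P(first=brown | the second tile drawn is brown) = 7/34 / 8/17 = 7/16 ≈ 0.4375.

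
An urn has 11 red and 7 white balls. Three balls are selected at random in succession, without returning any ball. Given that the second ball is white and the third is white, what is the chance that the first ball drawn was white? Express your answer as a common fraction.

5/16

P(first=white and the second ball is white and the third is white) = (7/18)·(6/17)·(5/16) = 35/816.
P(E) = Σ over first color = 77/816 + 35/816 = 7/51.
By Bayes, P(first=white | E) = 35/816 / 7/51 = 5/16 ≈ 0.3125.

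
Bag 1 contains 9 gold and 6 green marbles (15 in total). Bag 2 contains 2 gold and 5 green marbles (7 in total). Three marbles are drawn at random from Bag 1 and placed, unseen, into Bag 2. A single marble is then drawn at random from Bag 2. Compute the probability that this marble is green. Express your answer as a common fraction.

31/50

Condition on how many of the transferred marbles are green (from Bag 1: 6 green of 15; then Bag 2 has 10 total).
  0 green: C(6,0)C(9,3)/C(15,3) = 12/65; then P = 5/10
  1 green: C(6,1)C(9,2)/C(15,3) = 216/455; then P = 6/10
  2 green: C(6,2)C(9,1)/C(15,3) = 27/91; then P = 7/10
  3 green: C(6,3)C(9,0)/C(15,3) = 4/91; then P = 8/10
P(green from Bag 2) = 31/50 ≈ 0.6200.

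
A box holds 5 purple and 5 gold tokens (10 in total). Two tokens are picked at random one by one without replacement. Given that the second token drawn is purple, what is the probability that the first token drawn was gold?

P(first=gold and the second token drawn is purple) = (5/10)·(5/9) = 5/18.
P(the second token drawn is purple) = Σ over first color = 2/9 + 5/18 = 1/2.
By Bayes, P(first=gold | the second token drawn is purple) = 5/18 / 1/2 = 5/9 ≈ 0.5556.

5/9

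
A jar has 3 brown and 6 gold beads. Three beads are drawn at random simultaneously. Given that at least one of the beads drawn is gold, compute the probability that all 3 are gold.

P(all 3 gold) = C(6,3)/C(9,3) = 5/21; P(at least one gold) = 1 − C(3,3)/C(9,3) = 83/84.
Since 'all 3 gold' ⊆ 'at least one gold', P(all 3 | at least one) = 5/21 / 83/84 = 20/83 ≈ 0.2410.

20/83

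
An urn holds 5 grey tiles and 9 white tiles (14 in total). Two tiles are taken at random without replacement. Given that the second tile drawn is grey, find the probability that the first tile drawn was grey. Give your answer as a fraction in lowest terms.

4/13

P(first=grey and the second tile drawn is grey) = (5/14)·(4/13) = 10/91.
P(the second tile drawn is grey) = Σ over first color = 10/91 + 45/182 = 5/14.
By Bayes, P(first=grey | the second tile drawn is grey) = 10/91 / 5/14 = 4/13 ≈ 0.3077.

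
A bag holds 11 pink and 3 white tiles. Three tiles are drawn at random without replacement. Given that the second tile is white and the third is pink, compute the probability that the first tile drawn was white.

P(first=white and the second tile is white and the third is pink) = (3/14)·(2/13)·(11/12) = 11/364.
P(E) = Σ over first color = 55/364 + 11/364 = 33/182.
By Bayes, P(first=white | E) = 11/364 / 33/182 = 1/6 ≈ 0.1667.

1/6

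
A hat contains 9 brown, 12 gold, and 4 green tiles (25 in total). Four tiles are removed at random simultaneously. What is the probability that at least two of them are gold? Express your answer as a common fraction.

Sum the hypergeometric tail for j = 2,…,4 gold tiles.
Favorable = C(12,2)·C(13,2) + C(12,3)·C(13,1) + C(12,4)·C(13,0) = 8503; total = C(25,4) = 12650.
P = 8503/12650 = 773/1150 ≈ 0.6722.

773/1150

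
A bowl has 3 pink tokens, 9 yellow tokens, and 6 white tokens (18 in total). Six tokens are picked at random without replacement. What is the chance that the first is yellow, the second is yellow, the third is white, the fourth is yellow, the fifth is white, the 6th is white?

1/221

Multiply the conditional probability of each draw in order, without replacement, so each draw removes one from its color and from the total.
P = (9/18) · (8/17) · (6/16) · (7/15) · (5/14) · (4/13) = 1/221 ≈ 0.0045.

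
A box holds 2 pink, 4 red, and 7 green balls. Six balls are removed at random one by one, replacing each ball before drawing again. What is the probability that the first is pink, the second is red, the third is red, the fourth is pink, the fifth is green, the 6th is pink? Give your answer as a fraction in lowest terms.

896/4826809

Multiply the conditional probability of each draw in order, with replacement (the composition resets each draw).
P = (2/13) · (4/13) · (4/13) · (2/13) · (7/13) · (2/13) = 896/4826809 ≈ 0.0002.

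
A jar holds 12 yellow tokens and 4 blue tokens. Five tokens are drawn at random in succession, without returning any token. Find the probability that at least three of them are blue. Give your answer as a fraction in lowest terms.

23/364

Sum the hypergeometric tail for j = 3,…,4 blue tokens.
Favorable = C(4,3)·C(12,2) + C(4,4)·C(12,1) = 276; total = C(16,5) = 4368.
P = 276/4368 = 23/364 ≈ 0.0632.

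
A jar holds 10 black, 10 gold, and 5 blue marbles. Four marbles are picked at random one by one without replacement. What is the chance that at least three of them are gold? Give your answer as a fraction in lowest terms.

201/1265

Sum the hypergeometric tail for j = 3,…,4 gold marbles.
Favorable = C(10,3)·C(15,1) + C(10,4)·C(15,0) = 2010; total = C(25,4) = 12650.
P = 2010/12650 = 201/1265 ≈ 0.1589.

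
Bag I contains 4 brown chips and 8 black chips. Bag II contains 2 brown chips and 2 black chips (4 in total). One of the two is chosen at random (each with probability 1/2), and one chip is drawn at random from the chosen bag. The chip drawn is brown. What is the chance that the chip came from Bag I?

2/5

P(brown | Bag I) = 1/3; P(brown | Bag II) = 1/2.
P(brown) = 1/2·1/3 + 1/2·1/2 = 5/12.
By Bayes' rule, P(Bag I | brown) = 1/6 / 5/12 = 2/5 ≈ 0.4000.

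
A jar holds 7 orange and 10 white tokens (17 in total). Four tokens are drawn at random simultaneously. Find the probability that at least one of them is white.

Use the complement: P(at least one white) = 1 − P(no white).
P(none) = C(7,4)/C(17,4) = 35/2380.
So P = 1 − 35/2380 = 67/68 ≈ 0.9853.

67/68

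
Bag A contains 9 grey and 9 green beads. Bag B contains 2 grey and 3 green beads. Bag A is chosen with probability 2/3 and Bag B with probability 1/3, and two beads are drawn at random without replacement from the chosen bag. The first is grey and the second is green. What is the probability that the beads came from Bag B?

17/47

P(E | Bag A) = 9/34; P(E | Bag B) = 3/10.
P(E) = 2/3·9/34 + 1/3·3/10 = 47/170.
By Bayes' rule, P(Bag B | E) = 1/10 / 47/170 = 17/47 ≈ 0.3617.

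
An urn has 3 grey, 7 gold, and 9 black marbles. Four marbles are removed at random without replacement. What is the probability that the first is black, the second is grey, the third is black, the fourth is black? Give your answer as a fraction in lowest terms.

Multiply the conditional probability of each draw in order, without replacement, so each draw removes one from its color and from the total.
P = (9/19) · (3/18) · (8/17) · (7/16) = 21/1292 ≈ 0.0163.

21/1292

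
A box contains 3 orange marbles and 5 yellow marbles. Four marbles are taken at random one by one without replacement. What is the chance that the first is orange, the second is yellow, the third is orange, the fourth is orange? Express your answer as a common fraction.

Multiply the conditional probability of each draw in order, without replacement, so each draw removes one from its color and from the total.
P = (3/8) · (5/7) · (2/6) · (1/5) = 1/56 ≈ 0.0179.

1/56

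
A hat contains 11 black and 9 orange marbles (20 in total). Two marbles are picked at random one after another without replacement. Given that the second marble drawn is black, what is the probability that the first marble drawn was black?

10/19

P(first=black and the second marble drawn is black) = (11/20)·(10/19) = 11/38.
P(the second marble drawn is black) = Σ over first color = 11/38 + 99/380 = 11/20.
By Bayes, P(first=black | the second marble drawn is black) = 11/38 / 11/20 = 10/19 ≈ 0.5263.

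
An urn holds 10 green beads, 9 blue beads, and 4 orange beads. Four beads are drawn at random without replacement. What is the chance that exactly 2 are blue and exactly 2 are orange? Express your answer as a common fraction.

216/8855

Unordered draws without replacement: count favorable combinations over C(23,4).
Favorable = C(10,0) · C(9,2) · C(4,2) = 216; total = C(23,4) = 8855.
P = 216/8855 = 216/8855 ≈ 0.0244.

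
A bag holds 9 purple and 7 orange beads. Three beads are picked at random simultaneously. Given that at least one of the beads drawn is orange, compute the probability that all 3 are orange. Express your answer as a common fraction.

5/68

P(all 3 orange) = C(7,3)/C(16,3) = 1/16; P(at least one orange) = 1 − C(9,3)/C(16,3) = 17/20.
Since 'all 3 orange' ⊆ 'at least one orange', P(all 3 | at least one) = 1/16 / 17/20 = 5/68 ≈ 0.0735.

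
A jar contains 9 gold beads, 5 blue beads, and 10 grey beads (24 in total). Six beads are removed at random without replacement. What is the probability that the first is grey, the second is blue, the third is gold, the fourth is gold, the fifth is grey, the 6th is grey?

90/33649

Multiply the conditional probability of each draw in order, without replacement, so each draw removes one from its color and from the total.
P = (10/24) · (5/23) · (9/22) · (8/21) · (9/20) · (8/19) = 90/33649 ≈ 0.0027.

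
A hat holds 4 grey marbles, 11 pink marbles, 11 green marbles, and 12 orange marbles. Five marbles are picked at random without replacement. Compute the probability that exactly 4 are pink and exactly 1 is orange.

660/83657

Unordered draws without replacement: count favorable combinations over C(38,5).
Favorable = C(4,0) · C(11,4) · C(11,0) · C(12,1) = 3960; total = C(38,5) = 501942.
P = 3960/501942 = 660/83657 ≈ 0.0079.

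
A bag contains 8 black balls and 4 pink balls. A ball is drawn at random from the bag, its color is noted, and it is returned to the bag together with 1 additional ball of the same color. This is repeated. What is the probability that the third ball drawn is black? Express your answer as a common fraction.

2/3

Sum over the four possibilities for the first two draws (black/not-black each), tracking how the black count and total change by +1 per draw.
P(third is black) = 2/3 ≈ 0.6667. (In a Pólya urn every draw has the same marginal probability 8/12.)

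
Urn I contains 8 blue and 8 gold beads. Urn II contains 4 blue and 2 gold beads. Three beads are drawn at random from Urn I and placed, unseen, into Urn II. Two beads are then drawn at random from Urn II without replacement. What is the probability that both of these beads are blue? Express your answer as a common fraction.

127/360

Condition on how many of the transferred beads are blue (from Urn I: 8 blue of 16; then Urn II has 9 total).
  0 blue: C(8,0)C(8,3)/C(16,3) = 1/10; then P = C(4,2)/C(9,2) = 1/6
  1 blue: C(8,1)C(8,2)/C(16,3) = 2/5; then P = C(5,2)/C(9,2) = 5/18
  2 blue: C(8,2)C(8,1)/C(16,3) = 2/5; then P = C(6,2)/C(9,2) = 5/12
  3 blue: C(8,3)C(8,0)/C(16,3) = 1/10; then P = C(7,2)/C(9,2) = 7/12
P(both blue) = 127/360 ≈ 0.3528.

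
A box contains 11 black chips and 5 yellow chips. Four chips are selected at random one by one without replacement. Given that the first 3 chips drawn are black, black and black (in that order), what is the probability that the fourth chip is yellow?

5/13

After removing 3 black, the box has 5 yellow out of 13 remaining.
P(fourth is yellow | given) = 5/13 ≈ 0.3846.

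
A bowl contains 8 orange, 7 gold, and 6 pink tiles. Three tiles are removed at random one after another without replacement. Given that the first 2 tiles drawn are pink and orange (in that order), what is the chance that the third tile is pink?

5/19

After removing 1 orange, 1 pink, the bowl has 5 pink out of 19 remaining.
P(third is pink | given) = 5/19 ≈ 0.2632.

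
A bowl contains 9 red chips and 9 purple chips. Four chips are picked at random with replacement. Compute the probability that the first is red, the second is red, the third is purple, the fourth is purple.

Multiply the conditional probability of each draw in order, with replacement (the composition resets each draw).
P = (9/18) · (9/18) · (9/18) · (9/18) = 1/16 ≈ 0.0625.

1/16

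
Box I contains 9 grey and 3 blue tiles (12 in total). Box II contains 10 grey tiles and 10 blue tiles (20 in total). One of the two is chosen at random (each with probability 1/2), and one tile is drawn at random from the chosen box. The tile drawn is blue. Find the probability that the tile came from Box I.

1/3

P(blue | Box I) = 1/4; P(blue | Box II) = 1/2.
P(blue) = 1/2·1/4 + 1/2·1/2 = 3/8.
By Bayes' rule, P(Box I | blue) = 1/8 / 3/8 = 1/3 ≈ 0.3333.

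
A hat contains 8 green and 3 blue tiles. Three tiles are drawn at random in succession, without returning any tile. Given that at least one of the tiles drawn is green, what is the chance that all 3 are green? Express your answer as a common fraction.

14/41

P(all 3 green) = C(8,3)/C(11,3) = 56/165; P(at least one green) = 1 − C(3,3)/C(11,3) = 164/165.
Since 'all 3 green' ⊆ 'at least one green', P(all 3 | at least one) = 56/165 / 164/165 = 14/41 ≈ 0.3415.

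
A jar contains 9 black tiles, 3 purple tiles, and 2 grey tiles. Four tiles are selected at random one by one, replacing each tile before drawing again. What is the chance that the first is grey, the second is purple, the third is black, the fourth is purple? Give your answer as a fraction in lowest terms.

81/19208

Multiply the conditional probability of each draw in order, with replacement (the composition resets each draw).
P = (2/14) · (3/14) · (9/14) · (3/14) = 81/19208 ≈ 0.0042.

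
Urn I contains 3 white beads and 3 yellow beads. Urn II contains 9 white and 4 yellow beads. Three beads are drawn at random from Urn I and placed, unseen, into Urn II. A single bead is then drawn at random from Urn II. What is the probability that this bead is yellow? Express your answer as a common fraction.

Condition on how many of the transferred beads are yellow (from Urn I: 3 yellow of 6; then Urn II has 16 total).
  0 yellow: C(3,0)C(3,3)/C(6,3) = 1/20; then P = 4/16
  1 yellow: C(3,1)C(3,2)/C(6,3) = 9/20; then P = 5/16
  2 yellow: C(3,2)C(3,1)/C(6,3) = 9/20; then P = 6/16
  3 yellow: C(3,3)C(3,0)/C(6,3) = 1/20; then P = 7/16
P(yellow from Urn II) = 11/32 ≈ 0.3438.

11/32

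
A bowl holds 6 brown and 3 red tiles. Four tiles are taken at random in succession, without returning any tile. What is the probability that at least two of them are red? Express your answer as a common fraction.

Sum the hypergeometric tail for j = 2,…,3 red tiles.
Favorable = C(3,2)·C(6,2) + C(3,3)·C(6,1) = 51; total = C(9,4) = 126.
P = 51/126 = 17/42 ≈ 0.4048.

17/42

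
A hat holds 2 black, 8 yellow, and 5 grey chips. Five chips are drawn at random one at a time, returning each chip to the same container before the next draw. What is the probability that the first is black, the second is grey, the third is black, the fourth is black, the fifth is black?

Multiply the conditional probability of each draw in order, with replacement (the composition resets each draw).
P = (2/15) · (5/15) · (2/15) · (2/15) · (2/15) = 16/151875 ≈ 0.0001.

16/151875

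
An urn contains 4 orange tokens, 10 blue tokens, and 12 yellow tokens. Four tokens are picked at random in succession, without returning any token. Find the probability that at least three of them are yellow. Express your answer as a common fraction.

Sum the hypergeometric tail for j = 3,…,4 yellow tokens.
Favorable = C(12,3)·C(14,1) + C(12,4)·C(14,0) = 3575; total = C(26,4) = 14950.
P = 3575/14950 = 11/46 ≈ 0.2391.

11/46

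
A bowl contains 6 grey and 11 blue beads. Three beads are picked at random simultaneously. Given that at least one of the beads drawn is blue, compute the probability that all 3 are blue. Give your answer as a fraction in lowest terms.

1/4

P(all 3 blue) = C(11,3)/C(17,3) = 33/136; P(at least one blue) = 1 − C(6,3)/C(17,3) = 33/34.
Since 'all 3 blue' ⊆ 'at least one blue', P(all 3 | at least one) = 33/136 / 33/34 = 1/4 ≈ 0.2500.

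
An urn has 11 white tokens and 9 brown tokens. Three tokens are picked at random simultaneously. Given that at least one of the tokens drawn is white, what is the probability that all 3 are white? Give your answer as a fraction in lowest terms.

5/32

P(all 3 white) = C(11,3)/C(20,3) = 11/76; P(at least one white) = 1 − C(9,3)/C(20,3) = 88/95.
Since 'all 3 white' ⊆ 'at least one white', P(all 3 | at least one) = 11/76 / 88/95 = 5/32 ≈ 0.1562.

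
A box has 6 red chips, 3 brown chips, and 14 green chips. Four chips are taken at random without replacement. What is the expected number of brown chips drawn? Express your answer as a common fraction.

By linearity of expectation, E[X] = Σ P(draw i is brown); by symmetry each draw (even without replacement) has P(brown) = 3/23.
E[X] = 4 · 3/23 = 12/23 ≈ 0.5217.

12/23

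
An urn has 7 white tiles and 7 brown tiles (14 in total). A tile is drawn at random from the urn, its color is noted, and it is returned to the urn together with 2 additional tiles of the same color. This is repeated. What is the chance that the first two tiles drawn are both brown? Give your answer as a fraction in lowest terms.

After a brown draw the urn holds 9 brown out of 16.
P = (7/14)·(9/16) = 9/32 ≈ 0.2812.

9/32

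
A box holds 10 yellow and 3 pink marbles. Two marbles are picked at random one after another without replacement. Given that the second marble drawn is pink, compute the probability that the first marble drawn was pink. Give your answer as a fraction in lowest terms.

1/6

P(first=pink and the second marble drawn is pink) = (3/13)·(2/12) = 1/26.
P(the second marble drawn is pink) = Σ over first color = 5/26 + 1/26 = 3/13.
By Bayes, P(first=pink | the second marble drawn is pink) = 1/26 / 3/13 = 1/6 ≈ 0.1667.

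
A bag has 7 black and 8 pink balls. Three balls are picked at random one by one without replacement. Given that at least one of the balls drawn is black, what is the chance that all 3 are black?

5/57

P(all 3 black) = C(7,3)/C(15,3) = 1/13; P(at least one black) = 1 − C(8,3)/C(15,3) = 57/65.
Since 'all 3 black' ⊆ 'at least one black', P(all 3 | at least one) = 1/13 / 57/65 = 5/57 ≈ 0.0877.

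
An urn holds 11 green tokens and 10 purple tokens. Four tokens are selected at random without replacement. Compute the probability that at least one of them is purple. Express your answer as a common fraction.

377/399

Use the complement: P(at least one purple) = 1 − P(no purple).
P(none) = C(11,4)/C(21,4) = 330/5985.
So P = 1 − 330/5985 = 377/399 ≈ 0.9449.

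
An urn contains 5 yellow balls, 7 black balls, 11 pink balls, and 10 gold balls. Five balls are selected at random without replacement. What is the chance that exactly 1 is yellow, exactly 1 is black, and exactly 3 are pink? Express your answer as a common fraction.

Unordered draws without replacement: count favorable combinations over C(33,5).
Favorable = C(5,1) · C(7,1) · C(11,3) · C(10,0) = 5775; total = C(33,5) = 237336.
P = 5775/237336 = 175/7192 ≈ 0.0243.

175/7192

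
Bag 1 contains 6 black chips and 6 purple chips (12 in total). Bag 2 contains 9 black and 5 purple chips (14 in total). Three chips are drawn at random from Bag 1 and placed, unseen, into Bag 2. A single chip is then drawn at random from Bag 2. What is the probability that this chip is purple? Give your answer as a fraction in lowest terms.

Condition on how many of the transferred chips are purple (from Bag 1: 6 purple of 12; then Bag 2 has 17 total).
  0 purple: C(6,0)C(6,3)/C(12,3) = 1/11; then P = 5/17
  1 purple: C(6,1)C(6,2)/C(12,3) = 9/22; then P = 6/17
  2 purple: C(6,2)C(6,1)/C(12,3) = 9/22; then P = 7/17
  3 purple: C(6,3)C(6,0)/C(12,3) = 1/11; then P = 8/17
P(purple from Bag 2) = 13/34 ≈ 0.3824.

13/34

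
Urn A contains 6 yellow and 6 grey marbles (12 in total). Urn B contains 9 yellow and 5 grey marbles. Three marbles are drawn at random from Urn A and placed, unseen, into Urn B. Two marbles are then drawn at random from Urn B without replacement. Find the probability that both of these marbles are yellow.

Condition on how many of the transferred marbles are yellow (from Urn A: 6 yellow of 12; then Urn B has 17 total).
  0 yellow: C(6,0)C(6,3)/C(12,3) = 1/11; then P = C(9,2)/C(17,2) = 9/34
  1 yellow: C(6,1)C(6,2)/C(12,3) = 9/22; then P = C(10,2)/C(17,2) = 45/136
  2 yellow: C(6,2)C(6,1)/C(12,3) = 9/22; then P = C(11,2)/C(17,2) = 55/136
  3 yellow: C(6,3)C(6,0)/C(12,3) = 1/11; then P = C(12,2)/C(17,2) = 33/68
P(both yellow) = 69/187 ≈ 0.3690.

69/187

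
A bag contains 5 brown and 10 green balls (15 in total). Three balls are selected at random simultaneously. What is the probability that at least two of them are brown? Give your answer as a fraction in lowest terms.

22/91

Sum the hypergeometric tail for j = 2,…,3 brown balls.
Favorable = C(5,2)·C(10,1) + C(5,3)·C(10,0) = 110; total = C(15,3) = 455.
P = 110/455 = 22/91 ≈ 0.2418.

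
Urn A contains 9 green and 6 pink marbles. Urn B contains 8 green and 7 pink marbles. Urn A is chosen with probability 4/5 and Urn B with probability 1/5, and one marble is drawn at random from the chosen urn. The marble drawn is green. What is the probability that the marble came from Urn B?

2/11

P(green | Urn A) = 3/5; P(green | Urn B) = 8/15.
P(green) = 4/5·3/5 + 1/5·8/15 = 44/75.
By Bayes' rule, P(Urn B | green) = 8/75 / 44/75 = 2/11 ≈ 0.1818.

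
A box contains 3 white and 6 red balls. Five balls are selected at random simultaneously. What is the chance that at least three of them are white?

Sum the hypergeometric tail for j = 3,…,3 white balls.
Favorable = C(3,3)·C(6,2) = 15; total = C(9,5) = 126.
P = 15/126 = 5/42 ≈ 0.1190.

5/42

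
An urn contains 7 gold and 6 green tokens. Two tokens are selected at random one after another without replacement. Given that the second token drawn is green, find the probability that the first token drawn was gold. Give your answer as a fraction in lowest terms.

P(first=gold and the second token drawn is green) = (7/13)·(6/12) = 7/26.
P(the second token drawn is green) = Σ over first color = 7/26 + 5/26 = 6/13.
By Bayes, P(first=gold | the second token drawn is green) = 7/26 / 6/13 = 7/12 ≈ 0.5833.

7/12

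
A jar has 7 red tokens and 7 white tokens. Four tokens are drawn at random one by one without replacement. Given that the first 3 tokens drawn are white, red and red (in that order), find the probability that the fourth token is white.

After removing 2 red, 1 white, the jar has 6 white out of 11 remaining.
P(fourth is white | given) = 6/11 ≈ 0.5455.

6/11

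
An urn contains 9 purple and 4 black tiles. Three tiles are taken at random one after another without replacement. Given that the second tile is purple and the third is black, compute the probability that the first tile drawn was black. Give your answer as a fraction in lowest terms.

3/11

P(first=black and the second tile is purple and the third is black) = (4/13)·(9/12)·(3/11) = 9/143.
P(E) = Σ over first color = 24/143 + 9/143 = 3/13.
By Bayes, P(first=black | E) = 9/143 / 3/13 = 3/11 ≈ 0.2727.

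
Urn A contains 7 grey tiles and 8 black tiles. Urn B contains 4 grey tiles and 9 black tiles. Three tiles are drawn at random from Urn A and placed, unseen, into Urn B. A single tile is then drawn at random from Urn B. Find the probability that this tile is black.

Condition on how many of the transferred tiles are black (from Urn A: 8 black of 15; then Urn B has 16 total).
  0 black: C(8,0)C(7,3)/C(15,3) = 1/13; then P = 9/16
  1 black: C(8,1)C(7,2)/C(15,3) = 24/65; then P = 10/16
  2 black: C(8,2)C(7,1)/C(15,3) = 28/65; then P = 11/16
  3 black: C(8,3)C(7,0)/C(15,3) = 8/65; then P = 12/16
P(black from Urn B) = 53/80 ≈ 0.6625.

53/80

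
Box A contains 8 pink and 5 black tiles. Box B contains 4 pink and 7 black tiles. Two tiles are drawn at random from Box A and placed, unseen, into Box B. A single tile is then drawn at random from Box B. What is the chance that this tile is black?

101/169

Condition on how many of the transferred tiles are black (from Box A: 5 black of 13; then Box B has 13 total).
  0 black: C(5,0)C(8,2)/C(13,2) = 14/39; then P = 7/13
  1 black: C(5,1)C(8,1)/C(13,2) = 20/39; then P = 8/13
  2 black: C(5,2)C(8,0)/C(13,2) = 5/39; then P = 9/13
P(black from Box B) = 101/169 ≈ 0.5976.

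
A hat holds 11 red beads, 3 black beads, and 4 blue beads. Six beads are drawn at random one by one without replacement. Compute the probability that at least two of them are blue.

83/204

Sum the hypergeometric tail for j = 2,…,4 blue beads.
Favorable = C(4,2)·C(14,4) + C(4,3)·C(14,3) + C(4,4)·C(14,2) = 7553; total = C(18,6) = 18564.
P = 7553/18564 = 83/204 ≈ 0.4069.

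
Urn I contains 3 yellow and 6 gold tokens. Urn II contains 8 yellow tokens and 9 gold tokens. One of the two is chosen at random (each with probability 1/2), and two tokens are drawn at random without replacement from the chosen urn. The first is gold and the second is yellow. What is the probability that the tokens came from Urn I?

17/35

P(E | Urn I) = 1/4; P(E | Urn II) = 9/34.
P(E) = 1/2·1/4 + 1/2·9/34 = 35/136.
By Bayes' rule, P(Urn I | E) = 1/8 / 35/136 = 17/35 ≈ 0.4857.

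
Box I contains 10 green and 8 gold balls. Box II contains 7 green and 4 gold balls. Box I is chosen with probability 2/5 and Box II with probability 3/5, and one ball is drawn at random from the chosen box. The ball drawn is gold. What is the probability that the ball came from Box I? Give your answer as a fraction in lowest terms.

P(gold | Box I) = 4/9; P(gold | Box II) = 4/11.
P(gold) = 2/5·4/9 + 3/5·4/11 = 196/495.
By Bayes' rule, P(Box I | gold) = 8/45 / 196/495 = 22/49 ≈ 0.4490.

22/49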